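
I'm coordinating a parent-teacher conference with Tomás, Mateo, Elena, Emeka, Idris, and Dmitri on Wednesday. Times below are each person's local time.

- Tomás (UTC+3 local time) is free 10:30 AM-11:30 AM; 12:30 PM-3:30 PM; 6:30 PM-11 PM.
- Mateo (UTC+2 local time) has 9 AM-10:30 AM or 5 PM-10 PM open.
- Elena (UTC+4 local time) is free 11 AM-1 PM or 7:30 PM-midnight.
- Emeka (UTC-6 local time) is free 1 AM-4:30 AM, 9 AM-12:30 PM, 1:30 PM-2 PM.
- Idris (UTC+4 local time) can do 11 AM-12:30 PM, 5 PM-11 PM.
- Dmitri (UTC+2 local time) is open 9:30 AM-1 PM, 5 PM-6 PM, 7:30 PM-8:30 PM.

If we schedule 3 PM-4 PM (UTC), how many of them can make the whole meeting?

4

Tomás in UTC: 07:30-08:30, 09:30-12:30, 15:30-20:00 (subtract 3h to convert from UTC+3).
Mateo in UTC: 07:00-08:30, 15:00-20:00 (subtract 2h to convert from UTC+2).
Elena in UTC: 07:00-09:00, 15:30-20:00 (subtract 4h to convert from UTC+4).
Emeka in UTC: 07:00-10:30, 15:00-18:30, 19:30-20:00 (add 6h to convert from UTC-6).
Idris in UTC: 07:00-08:30, 13:00-19:00 (subtract 4h to convert from UTC+4).
Dmitri in UTC: 07:30-11:00, 15:00-16:00, 17:30-18:30 (subtract 2h to convert from UTC+2).
Mateo, Emeka, Idris, and Dmitri can make the full 15:00-16:00 slot — that's 4.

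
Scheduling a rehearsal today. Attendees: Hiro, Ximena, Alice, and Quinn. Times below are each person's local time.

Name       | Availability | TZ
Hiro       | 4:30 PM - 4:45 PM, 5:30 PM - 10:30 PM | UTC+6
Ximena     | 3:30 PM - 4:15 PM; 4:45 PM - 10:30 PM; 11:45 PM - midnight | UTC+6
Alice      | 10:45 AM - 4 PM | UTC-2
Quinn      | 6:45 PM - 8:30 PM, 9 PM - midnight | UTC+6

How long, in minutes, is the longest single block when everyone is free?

105

Hiro in UTC: 10:30-10:45, 11:30-16:30 (subtract 6h to convert from UTC+6).
Ximena in UTC: 09:30-10:15, 10:45-16:30, 17:45-18:00 (subtract 6h to convert from UTC+6).
Alice in UTC: 12:45-18:00 (add 2h to convert from UTC-2).
Quinn in UTC: 12:45-14:30, 15:00-18:00 (subtract 6h to convert from UTC+6).
Hiro ∩ Ximena: 11:30-16:30.
Hiro ∩ Ximena ∩ Alice: 12:45-16:30.
Hiro ∩ Ximena ∩ Alice ∩ Quinn: 12:45-14:30, 15:00-16:30.
The longest is 12:45-14:30 at 105 minutes.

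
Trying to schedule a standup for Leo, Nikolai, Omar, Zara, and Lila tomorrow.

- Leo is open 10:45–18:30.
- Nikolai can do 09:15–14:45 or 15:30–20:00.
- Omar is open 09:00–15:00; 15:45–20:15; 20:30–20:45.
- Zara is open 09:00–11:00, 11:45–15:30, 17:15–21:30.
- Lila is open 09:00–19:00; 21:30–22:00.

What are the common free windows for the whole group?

Leo ∩ Nikolai: 10:45-14:45, 15:30-18:30.
Leo ∩ Nikolai ∩ Omar: 10:45-14:45, 15:45-18:30.
Leo ∩ Nikolai ∩ Omar ∩ Zara: 10:45-11:00, 11:45-14:45, 17:15-18:30.
Leo ∩ Nikolai ∩ Omar ∩ Zara ∩ Lila: 10:45-11:00, 11:45-14:45, 17:15-18:30.

10:45-11:00, 11:45-14:45, 17:15-18:30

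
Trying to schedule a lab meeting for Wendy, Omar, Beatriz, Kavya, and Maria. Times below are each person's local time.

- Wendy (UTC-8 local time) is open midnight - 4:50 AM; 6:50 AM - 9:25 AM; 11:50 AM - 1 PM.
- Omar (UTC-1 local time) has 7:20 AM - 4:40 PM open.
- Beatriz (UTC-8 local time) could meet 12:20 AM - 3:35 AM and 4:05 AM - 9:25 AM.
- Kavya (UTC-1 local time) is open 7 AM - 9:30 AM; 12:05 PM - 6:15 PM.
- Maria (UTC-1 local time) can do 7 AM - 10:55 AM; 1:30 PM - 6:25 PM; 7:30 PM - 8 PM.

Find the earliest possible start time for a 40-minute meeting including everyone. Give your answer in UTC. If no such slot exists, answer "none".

Wendy in UTC: 08:00-12:50, 14:50-17:25, 19:50-21:00 (add 8h to convert from UTC-8).
Omar in UTC: 08:20-17:40 (add 1h to convert from UTC-1).
Beatriz in UTC: 08:20-11:35, 12:05-17:25 (add 8h to convert from UTC-8).
Kavya in UTC: 08:00-10:30, 13:05-19:15 (add 1h to convert from UTC-1).
Maria in UTC: 08:00-11:55, 14:30-19:25, 20:30-21:00 (add 1h to convert from UTC-1).
Wendy ∩ Omar: 08:20-12:50, 14:50-17:25.
Wendy ∩ Omar ∩ Beatriz: 08:20-11:35, 12:05-12:50, 14:50-17:25.
Wendy ∩ Omar ∩ Beatriz ∩ Kavya: 08:20-10:30, 14:50-17:25.
Wendy ∩ Omar ∩ Beatriz ∩ Kavya ∩ Maria: 08:20-10:30, 14:50-17:25.
Those are the intersection windows.
The first common window of at least 40 minutes is 08:20-10:30, so the earliest start is 08:20.

08:20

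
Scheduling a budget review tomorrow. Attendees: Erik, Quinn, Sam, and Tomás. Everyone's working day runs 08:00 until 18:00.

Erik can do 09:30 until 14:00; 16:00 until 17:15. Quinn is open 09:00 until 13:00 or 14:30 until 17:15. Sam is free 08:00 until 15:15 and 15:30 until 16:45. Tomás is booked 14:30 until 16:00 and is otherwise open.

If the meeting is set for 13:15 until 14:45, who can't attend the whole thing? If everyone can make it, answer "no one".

Erik free: 09:30-14:00, 16:00-17:15.
Quinn free: 09:00-13:00, 14:30-17:15.
Sam free: 08:00-15:15, 15:30-16:45.
Tomás free: 08:00-14:30, 16:00-18:00 (invert busy blocks within the working day).
Erik: not fully free for 13:15-14:45. Quinn: not fully free for 13:15-14:45. Sam: free for 13:15-14:45. Tomás: not fully free for 13:15-14:45.

Erik, Quinn, Tomás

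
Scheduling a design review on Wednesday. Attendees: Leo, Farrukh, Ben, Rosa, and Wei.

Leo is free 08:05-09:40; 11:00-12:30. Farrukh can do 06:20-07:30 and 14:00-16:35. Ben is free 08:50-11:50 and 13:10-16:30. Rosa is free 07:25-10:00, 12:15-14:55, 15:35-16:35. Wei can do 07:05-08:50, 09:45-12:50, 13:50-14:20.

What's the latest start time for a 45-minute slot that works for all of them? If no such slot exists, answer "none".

none

Leo ∩ Farrukh: ∅.
Leo ∩ Farrukh ∩ Ben: ∅.
Leo ∩ Farrukh ∩ Ben ∩ Rosa: ∅.
Leo ∩ Farrukh ∩ Ben ∩ Rosa ∩ Wei: ∅.
There is no time when everyone is free.
No common window is at least 45 minutes long.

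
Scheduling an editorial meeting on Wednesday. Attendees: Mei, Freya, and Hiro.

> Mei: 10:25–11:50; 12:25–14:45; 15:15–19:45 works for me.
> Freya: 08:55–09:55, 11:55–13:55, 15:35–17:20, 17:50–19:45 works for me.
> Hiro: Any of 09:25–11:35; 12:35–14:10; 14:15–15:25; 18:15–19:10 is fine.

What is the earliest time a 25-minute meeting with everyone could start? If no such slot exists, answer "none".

12:35

Mei ∩ Freya: 12:25-13:55, 15:35-17:20, 17:50-19:45.
Mei ∩ Freya ∩ Hiro: 12:35-13:55, 18:15-19:10.
The first common window of at least 25 minutes is 12:35-13:55, so the earliest start is 12:35.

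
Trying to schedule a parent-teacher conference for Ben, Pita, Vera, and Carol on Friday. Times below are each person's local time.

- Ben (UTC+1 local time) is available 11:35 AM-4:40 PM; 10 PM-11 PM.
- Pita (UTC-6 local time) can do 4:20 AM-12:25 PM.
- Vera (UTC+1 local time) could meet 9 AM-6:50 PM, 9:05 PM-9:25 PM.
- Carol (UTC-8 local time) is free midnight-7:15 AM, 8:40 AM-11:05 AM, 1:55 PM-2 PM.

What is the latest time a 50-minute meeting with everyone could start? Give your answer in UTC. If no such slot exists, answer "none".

Ben in UTC: 10:35-15:40, 21:00-22:00 (subtract 1h to convert from UTC+1).
Pita in UTC: 10:20-18:25 (add 6h to convert from UTC-6).
Vera in UTC: 08:00-17:50, 20:05-20:25 (subtract 1h to convert from UTC+1).
Carol in UTC: 08:00-15:15, 16:40-19:05, 21:55-22:00 (add 8h to convert from UTC-8).
Ben ∩ Pita: 10:35-15:40.
Ben ∩ Pita ∩ Vera: 10:35-15:40.
Ben ∩ Pita ∩ Vera ∩ Carol: 10:35-15:15.
Those are the intersection windows.
The last common window of at least 50 minutes is 10:35-15:15; a 50-minute meeting can start as late as 14:25 and still end by 15:15.

14:25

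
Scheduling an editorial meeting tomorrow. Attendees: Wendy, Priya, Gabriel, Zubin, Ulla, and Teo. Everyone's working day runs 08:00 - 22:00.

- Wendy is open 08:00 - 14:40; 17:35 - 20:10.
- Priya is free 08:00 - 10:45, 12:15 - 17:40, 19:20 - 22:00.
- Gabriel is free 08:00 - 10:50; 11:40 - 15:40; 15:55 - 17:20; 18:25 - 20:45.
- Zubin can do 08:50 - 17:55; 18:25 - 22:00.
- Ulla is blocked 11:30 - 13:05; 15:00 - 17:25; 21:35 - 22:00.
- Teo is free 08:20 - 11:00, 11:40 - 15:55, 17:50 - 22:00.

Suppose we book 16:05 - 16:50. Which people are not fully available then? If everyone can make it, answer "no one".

Teo, Ulla, Wendy

Wendy free: 08:00-14:40, 17:35-20:10.
Priya free: 08:00-10:45, 12:15-17:40, 19:20-22:00.
Gabriel free: 08:00-10:50, 11:40-15:40, 15:55-17:20, 18:25-20:45.
Zubin free: 08:50-17:55, 18:25-22:00.
Ulla free: 08:00-11:30, 13:05-15:00, 17:25-21:35 (invert busy blocks within the working day).
Teo free: 08:20-11:00, 11:40-15:55, 17:50-22:00.
Wendy: not fully free for 16:05-16:50. Priya: free for 16:05-16:50. Gabriel: free for 16:05-16:50. Zubin: free for 16:05-16:50. Ulla: not fully free for 16:05-16:50. Teo: not fully free for 16:05-16:50.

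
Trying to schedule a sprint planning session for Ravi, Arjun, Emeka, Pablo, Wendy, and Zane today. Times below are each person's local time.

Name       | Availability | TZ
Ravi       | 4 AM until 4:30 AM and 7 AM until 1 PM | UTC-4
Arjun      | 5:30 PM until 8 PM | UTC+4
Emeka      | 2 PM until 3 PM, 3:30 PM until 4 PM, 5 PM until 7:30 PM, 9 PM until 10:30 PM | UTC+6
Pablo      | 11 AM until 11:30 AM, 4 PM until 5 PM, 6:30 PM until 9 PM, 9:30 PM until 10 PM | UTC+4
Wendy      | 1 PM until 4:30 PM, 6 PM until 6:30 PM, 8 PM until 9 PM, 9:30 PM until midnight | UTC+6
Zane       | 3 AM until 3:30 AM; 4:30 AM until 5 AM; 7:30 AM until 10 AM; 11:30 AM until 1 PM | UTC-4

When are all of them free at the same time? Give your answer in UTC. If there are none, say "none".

Ravi in UTC: 08:00-08:30, 11:00-17:00 (add 4h to convert from UTC-4).
Arjun in UTC: 13:30-16:00 (subtract 4h to convert from UTC+4).
Emeka in UTC: 08:00-09:00, 09:30-10:00, 11:00-13:30, 15:00-16:30 (subtract 6h to convert from UTC+6).
Pablo in UTC: 07:00-07:30, 12:00-13:00, 14:30-17:00, 17:30-18:00 (subtract 4h to convert from UTC+4).
Wendy in UTC: 07:00-10:30, 12:00-12:30, 14:00-15:00, 15:30-18:00 (subtract 6h to convert from UTC+6).
Zane in UTC: 07:00-07:30, 08:30-09:00, 11:30-14:00, 15:30-17:00 (add 4h to convert from UTC-4).
Ravi ∩ Arjun: 13:30-16:00.
Ravi ∩ Arjun ∩ Emeka: 15:00-16:00.
Ravi ∩ Arjun ∩ Emeka ∩ Pablo: 15:00-16:00.
Ravi ∩ Arjun ∩ Emeka ∩ Pablo ∩ Wendy: 15:30-16:00.
Ravi ∩ Arjun ∩ Emeka ∩ Pablo ∩ Wendy ∩ Zane: 15:30-16:00.

15:30-16:00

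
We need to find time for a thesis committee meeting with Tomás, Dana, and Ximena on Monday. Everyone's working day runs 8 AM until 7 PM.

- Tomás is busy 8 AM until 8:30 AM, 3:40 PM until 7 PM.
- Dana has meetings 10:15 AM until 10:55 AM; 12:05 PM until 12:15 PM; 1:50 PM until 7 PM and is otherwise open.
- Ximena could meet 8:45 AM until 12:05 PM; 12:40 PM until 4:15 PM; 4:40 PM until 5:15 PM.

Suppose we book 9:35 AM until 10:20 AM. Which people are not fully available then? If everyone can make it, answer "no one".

Dana

Tomás free: 08:30-15:40 (invert busy blocks within the working day).
Dana free: 08:00-10:15, 10:55-12:05, 12:15-13:50 (invert busy blocks within the working day).
Ximena free: 08:45-12:05, 12:40-16:15, 16:40-17:15.
Tomás: free for 09:35-10:20. Dana: not fully free for 09:35-10:20. Ximena: free for 09:35-10:20.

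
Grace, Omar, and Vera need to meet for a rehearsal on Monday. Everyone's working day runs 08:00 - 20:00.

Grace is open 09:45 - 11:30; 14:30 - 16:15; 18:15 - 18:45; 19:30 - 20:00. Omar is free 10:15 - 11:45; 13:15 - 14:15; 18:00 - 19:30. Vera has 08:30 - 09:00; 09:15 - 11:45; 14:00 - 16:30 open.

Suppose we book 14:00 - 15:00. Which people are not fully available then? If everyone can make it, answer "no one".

Grace: not fully free for 14:00-15:00. Omar: not fully free for 14:00-15:00. Vera: free for 14:00-15:00.

Grace, Omar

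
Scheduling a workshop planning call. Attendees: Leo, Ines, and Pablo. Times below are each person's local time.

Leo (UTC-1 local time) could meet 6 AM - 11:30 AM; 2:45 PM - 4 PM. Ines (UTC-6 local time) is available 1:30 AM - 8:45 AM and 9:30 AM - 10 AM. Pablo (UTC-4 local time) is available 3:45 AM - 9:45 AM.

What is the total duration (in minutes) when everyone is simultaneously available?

285

Leo in UTC: 07:00-12:30, 15:45-17:00 (add 1h to convert from UTC-1).
Ines in UTC: 07:30-14:45, 15:30-16:00 (add 6h to convert from UTC-6).
Pablo in UTC: 07:45-13:45 (add 4h to convert from UTC-4).
Leo ∩ Ines: 07:30-12:30, 15:45-16:00.
Leo ∩ Ines ∩ Pablo: 07:45-12:30.
That's a single block of 285 minutes.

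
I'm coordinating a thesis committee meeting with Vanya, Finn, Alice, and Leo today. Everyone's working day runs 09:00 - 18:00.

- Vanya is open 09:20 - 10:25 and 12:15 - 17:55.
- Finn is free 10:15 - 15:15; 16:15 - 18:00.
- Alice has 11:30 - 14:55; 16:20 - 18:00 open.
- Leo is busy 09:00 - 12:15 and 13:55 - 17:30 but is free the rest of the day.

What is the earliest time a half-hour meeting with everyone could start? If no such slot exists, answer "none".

Vanya free: 09:20-10:25, 12:15-17:55.
Finn free: 10:15-15:15, 16:15-18:00.
Alice free: 11:30-14:55, 16:20-18:00.
Leo free: 12:15-13:55, 17:30-18:00 (invert busy blocks within the working day).
Vanya ∩ Finn: 10:15-10:25, 12:15-15:15, 16:15-17:55.
Vanya ∩ Finn ∩ Alice: 12:15-14:55, 16:20-17:55.
Vanya ∩ Finn ∩ Alice ∩ Leo: 12:15-13:55, 17:30-17:55.
The first common window of at least 30 minutes is 12:15-13:55, so the earliest start is 12:15.

12:15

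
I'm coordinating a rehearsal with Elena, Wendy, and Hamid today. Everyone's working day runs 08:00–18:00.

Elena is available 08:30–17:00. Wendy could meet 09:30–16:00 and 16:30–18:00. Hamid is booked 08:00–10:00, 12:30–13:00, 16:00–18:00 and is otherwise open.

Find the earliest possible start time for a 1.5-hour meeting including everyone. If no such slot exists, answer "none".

10:00

Elena free: 08:30-17:00.
Wendy free: 09:30-16:00, 16:30-18:00.
Hamid free: 10:00-12:30, 13:00-16:00 (invert busy blocks within the working day).
Elena ∩ Wendy: 09:30-16:00, 16:30-17:00.
Elena ∩ Wendy ∩ Hamid: 10:00-12:30, 13:00-16:00.
Those are the intersection windows.
The first common window of at least 90 minutes is 10:00-12:30, so the earliest start is 10:00.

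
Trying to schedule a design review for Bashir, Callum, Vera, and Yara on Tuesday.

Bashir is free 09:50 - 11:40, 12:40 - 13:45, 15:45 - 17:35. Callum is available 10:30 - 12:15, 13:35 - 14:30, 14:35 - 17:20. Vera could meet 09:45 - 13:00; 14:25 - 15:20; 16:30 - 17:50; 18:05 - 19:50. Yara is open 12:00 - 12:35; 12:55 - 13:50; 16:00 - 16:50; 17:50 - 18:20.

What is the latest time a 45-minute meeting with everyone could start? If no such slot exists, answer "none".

Bashir ∩ Callum: 10:30-11:40, 13:35-13:45, 15:45-17:20.
Bashir ∩ Callum ∩ Vera: 10:30-11:40, 16:30-17:20.
Bashir ∩ Callum ∩ Vera ∩ Yara: 16:30-16:50.
No common window is at least 45 minutes long.

none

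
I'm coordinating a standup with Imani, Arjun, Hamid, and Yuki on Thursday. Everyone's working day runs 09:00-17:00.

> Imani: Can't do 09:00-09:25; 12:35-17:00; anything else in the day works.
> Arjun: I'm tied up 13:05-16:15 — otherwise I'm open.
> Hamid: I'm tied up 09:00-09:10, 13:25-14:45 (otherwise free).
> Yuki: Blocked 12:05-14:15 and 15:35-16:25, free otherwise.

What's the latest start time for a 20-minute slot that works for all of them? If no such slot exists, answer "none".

11:45

Imani free: 09:25-12:35 (invert busy blocks within the working day).
Arjun free: 09:00-13:05, 16:15-17:00 (invert busy blocks within the working day).
Hamid free: 09:10-13:25, 14:45-17:00 (invert busy blocks within the working day).
Yuki free: 09:00-12:05, 14:15-15:35, 16:25-17:00 (invert busy blocks within the working day).
Imani ∩ Arjun: 09:25-12:35.
Imani ∩ Arjun ∩ Hamid: 09:25-12:35.
Imani ∩ Arjun ∩ Hamid ∩ Yuki: 09:25-12:05.
The last common window of at least 20 minutes is 09:25-12:05; a 20-minute meeting can start as late as 11:45 and still end by 12:05.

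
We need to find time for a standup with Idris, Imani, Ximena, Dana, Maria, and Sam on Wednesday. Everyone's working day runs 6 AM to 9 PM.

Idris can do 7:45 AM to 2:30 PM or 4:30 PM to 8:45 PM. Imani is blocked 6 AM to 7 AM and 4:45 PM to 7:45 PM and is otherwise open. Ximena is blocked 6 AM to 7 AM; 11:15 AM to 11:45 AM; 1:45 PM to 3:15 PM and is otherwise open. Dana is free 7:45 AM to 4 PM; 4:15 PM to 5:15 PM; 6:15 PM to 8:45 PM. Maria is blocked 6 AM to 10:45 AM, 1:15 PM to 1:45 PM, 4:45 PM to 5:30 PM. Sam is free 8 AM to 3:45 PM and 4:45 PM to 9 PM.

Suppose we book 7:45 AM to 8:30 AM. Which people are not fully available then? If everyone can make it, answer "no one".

Idris free: 07:45-14:30, 16:30-20:45.
Imani free: 07:00-16:45, 19:45-21:00 (invert busy blocks within the working day).
Ximena free: 07:00-11:15, 11:45-13:45, 15:15-21:00 (invert busy blocks within the working day).
Dana free: 07:45-16:00, 16:15-17:15, 18:15-20:45.
Maria free: 10:45-13:15, 13:45-16:45, 17:30-21:00 (invert busy blocks within the working day).
Sam free: 08:00-15:45, 16:45-21:00.
Idris: free for 07:45-08:30. Imani: free for 07:45-08:30. Ximena: free for 07:45-08:30. Dana: free for 07:45-08:30. Maria: not fully free for 07:45-08:30. Sam: not fully free for 07:45-08:30.

Maria, Sam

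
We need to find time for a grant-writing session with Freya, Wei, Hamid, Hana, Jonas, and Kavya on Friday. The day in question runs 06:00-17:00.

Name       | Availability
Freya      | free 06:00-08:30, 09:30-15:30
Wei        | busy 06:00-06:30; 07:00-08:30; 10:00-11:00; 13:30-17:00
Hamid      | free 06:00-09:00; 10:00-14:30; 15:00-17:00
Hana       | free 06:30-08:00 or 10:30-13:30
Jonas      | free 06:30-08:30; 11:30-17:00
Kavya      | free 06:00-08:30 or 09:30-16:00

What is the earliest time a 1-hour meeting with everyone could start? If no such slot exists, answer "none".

Freya free: 06:00-08:30, 09:30-15:30.
Wei free: 06:30-07:00, 08:30-10:00, 11:00-13:30 (invert busy blocks within the working day).
Hamid free: 06:00-09:00, 10:00-14:30, 15:00-17:00.
Hana free: 06:30-08:00, 10:30-13:30.
Jonas free: 06:30-08:30, 11:30-17:00.
Kavya free: 06:00-08:30, 09:30-16:00.
Freya ∩ Wei: 06:30-07:00, 09:30-10:00, 11:00-13:30.
Freya ∩ Wei ∩ Hamid: 06:30-07:00, 11:00-13:30.
Freya ∩ Wei ∩ Hamid ∩ Hana: 06:30-07:00, 11:00-13:30.
Freya ∩ Wei ∩ Hamid ∩ Hana ∩ Jonas: 06:30-07:00, 11:30-13:30.
Freya ∩ Wei ∩ Hamid ∩ Hana ∩ Jonas ∩ Kavya: 06:30-07:00, 11:30-13:30.
Those are the intersection windows.
The first common window of at least 60 minutes is 11:30-13:30, so the earliest start is 11:30.

11:30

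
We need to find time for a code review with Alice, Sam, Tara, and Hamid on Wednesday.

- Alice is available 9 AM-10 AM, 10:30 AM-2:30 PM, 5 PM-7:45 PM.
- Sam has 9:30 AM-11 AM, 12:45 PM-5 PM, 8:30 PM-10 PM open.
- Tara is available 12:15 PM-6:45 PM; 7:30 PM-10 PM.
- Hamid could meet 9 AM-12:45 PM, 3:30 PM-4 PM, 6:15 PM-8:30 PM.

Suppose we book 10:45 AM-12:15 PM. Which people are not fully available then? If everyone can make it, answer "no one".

Alice: free for 10:45-12:15. Sam: not fully free for 10:45-12:15. Tara: not fully free for 10:45-12:15. Hamid: free for 10:45-12:15.

Sam, Tara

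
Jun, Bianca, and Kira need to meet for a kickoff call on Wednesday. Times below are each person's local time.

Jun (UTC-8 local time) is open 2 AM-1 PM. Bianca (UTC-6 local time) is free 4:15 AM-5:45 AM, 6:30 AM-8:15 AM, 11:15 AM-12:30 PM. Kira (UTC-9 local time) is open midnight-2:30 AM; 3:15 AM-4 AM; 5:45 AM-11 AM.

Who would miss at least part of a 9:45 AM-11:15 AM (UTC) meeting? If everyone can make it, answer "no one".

Bianca, Jun

Jun in UTC: 10:00-21:00 (add 8h to convert from UTC-8).
Bianca in UTC: 10:15-11:45, 12:30-14:15, 17:15-18:30 (add 6h to convert from UTC-6).
Kira in UTC: 09:00-11:30, 12:15-13:00, 14:45-20:00 (add 9h to convert from UTC-9).
Jun: not fully free for 09:45-11:15. Bianca: not fully free for 09:45-11:15. Kira: free for 09:45-11:15.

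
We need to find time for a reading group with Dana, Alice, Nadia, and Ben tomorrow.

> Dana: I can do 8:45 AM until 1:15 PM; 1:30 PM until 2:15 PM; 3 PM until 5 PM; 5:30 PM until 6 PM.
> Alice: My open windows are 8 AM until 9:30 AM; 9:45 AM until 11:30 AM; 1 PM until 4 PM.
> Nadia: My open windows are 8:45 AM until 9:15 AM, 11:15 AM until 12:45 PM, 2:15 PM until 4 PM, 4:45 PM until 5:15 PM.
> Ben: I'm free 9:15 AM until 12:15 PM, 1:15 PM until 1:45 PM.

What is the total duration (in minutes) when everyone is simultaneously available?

15

Dana ∩ Alice: 08:45-09:30, 09:45-11:30, 13:00-13:15, 13:30-14:15, 15:00-16:00.
Dana ∩ Alice ∩ Nadia: 08:45-09:15, 11:15-11:30, 15:00-16:00.
Dana ∩ Alice ∩ Nadia ∩ Ben: 11:15-11:30.
That's a single block of 15 minutes.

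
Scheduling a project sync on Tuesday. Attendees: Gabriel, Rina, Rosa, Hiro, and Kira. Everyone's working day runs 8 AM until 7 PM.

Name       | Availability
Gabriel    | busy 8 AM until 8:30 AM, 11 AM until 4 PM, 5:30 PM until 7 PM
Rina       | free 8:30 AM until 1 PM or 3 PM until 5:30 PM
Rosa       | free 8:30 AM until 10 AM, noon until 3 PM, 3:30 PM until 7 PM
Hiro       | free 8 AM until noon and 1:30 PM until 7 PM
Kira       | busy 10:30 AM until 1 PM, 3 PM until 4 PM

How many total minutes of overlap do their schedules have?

Gabriel free: 08:30-11:00, 16:00-17:30 (invert busy blocks within the working day).
Rina free: 08:30-13:00, 15:00-17:30.
Rosa free: 08:30-10:00, 12:00-15:00, 15:30-19:00.
Hiro free: 08:00-12:00, 13:30-19:00.
Kira free: 08:00-10:30, 13:00-15:00, 16:00-19:00 (invert busy blocks within the working day).
Gabriel ∩ Rina: 08:30-11:00, 16:00-17:30.
Gabriel ∩ Rina ∩ Rosa: 08:30-10:00, 16:00-17:30.
Gabriel ∩ Rina ∩ Rosa ∩ Hiro: 08:30-10:00, 16:00-17:30.
Gabriel ∩ Rina ∩ Rosa ∩ Hiro ∩ Kira: 08:30-10:00, 16:00-17:30.
Summing the common windows: 90 + 90 = 180 minutes.

180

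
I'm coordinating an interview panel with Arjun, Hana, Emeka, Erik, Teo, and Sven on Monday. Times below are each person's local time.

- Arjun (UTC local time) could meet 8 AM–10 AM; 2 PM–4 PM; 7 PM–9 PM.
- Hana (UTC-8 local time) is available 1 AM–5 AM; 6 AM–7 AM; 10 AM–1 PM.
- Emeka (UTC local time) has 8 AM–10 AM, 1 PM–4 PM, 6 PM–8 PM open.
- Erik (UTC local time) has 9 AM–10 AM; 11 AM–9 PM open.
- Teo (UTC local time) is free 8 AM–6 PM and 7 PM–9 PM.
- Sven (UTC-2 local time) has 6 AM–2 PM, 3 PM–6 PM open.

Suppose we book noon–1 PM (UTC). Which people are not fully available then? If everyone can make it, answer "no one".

Arjun in UTC: 08:00-10:00, 14:00-16:00, 19:00-21:00.
Hana in UTC: 09:00-13:00, 14:00-15:00, 18:00-21:00 (add 8h to convert from UTC-8).
Emeka in UTC: 08:00-10:00, 13:00-16:00, 18:00-20:00.
Erik in UTC: 09:00-10:00, 11:00-21:00.
Teo in UTC: 08:00-18:00, 19:00-21:00.
Sven in UTC: 08:00-16:00, 17:00-20:00 (add 2h to convert from UTC-2).
Arjun: not fully free for 12:00-13:00. Hana: free for 12:00-13:00. Emeka: not fully free for 12:00-13:00. Erik: free for 12:00-13:00. Teo: free for 12:00-13:00. Sven: free for 12:00-13:00.

Arjun, Emeka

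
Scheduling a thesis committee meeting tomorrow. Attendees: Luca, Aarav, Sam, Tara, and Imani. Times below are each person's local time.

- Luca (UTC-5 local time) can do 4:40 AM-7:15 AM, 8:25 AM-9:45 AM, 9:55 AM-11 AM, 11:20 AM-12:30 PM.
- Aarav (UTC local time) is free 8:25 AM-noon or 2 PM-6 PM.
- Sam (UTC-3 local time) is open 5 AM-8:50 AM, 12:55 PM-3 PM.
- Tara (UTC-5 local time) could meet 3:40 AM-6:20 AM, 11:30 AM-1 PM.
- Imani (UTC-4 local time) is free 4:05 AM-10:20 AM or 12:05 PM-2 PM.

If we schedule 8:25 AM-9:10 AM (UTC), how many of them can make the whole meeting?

3

Luca in UTC: 09:40-12:15, 13:25-14:45, 14:55-16:00, 16:20-17:30 (add 5h to convert from UTC-5).
Aarav in UTC: 08:25-12:00, 14:00-18:00.
Sam in UTC: 08:00-11:50, 15:55-18:00 (add 3h to convert from UTC-3).
Tara in UTC: 08:40-11:20, 16:30-18:00 (add 5h to convert from UTC-5).
Imani in UTC: 08:05-14:20, 16:05-18:00 (add 4h to convert from UTC-4).
Aarav, Sam, and Imani can make the full 08:25-09:10 slot — that's 3.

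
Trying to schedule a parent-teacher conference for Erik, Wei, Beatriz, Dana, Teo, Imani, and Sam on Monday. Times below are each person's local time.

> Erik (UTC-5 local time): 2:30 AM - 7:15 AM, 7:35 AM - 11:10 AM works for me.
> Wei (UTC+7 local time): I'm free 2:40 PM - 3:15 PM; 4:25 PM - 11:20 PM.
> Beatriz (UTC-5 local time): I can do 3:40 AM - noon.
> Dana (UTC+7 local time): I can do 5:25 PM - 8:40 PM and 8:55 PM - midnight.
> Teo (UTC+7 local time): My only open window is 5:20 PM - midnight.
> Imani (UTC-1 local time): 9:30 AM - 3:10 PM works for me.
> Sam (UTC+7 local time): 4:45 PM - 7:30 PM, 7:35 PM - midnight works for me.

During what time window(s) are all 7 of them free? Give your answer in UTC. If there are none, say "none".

10:30-12:15, 12:35-13:40, 13:55-16:10

Erik in UTC: 07:30-12:15, 12:35-16:10 (add 5h to convert from UTC-5).
Wei in UTC: 07:40-08:15, 09:25-16:20 (subtract 7h to convert from UTC+7).
Beatriz in UTC: 08:40-17:00 (add 5h to convert from UTC-5).
Dana in UTC: 10:25-13:40, 13:55-17:00 (subtract 7h to convert from UTC+7).
Teo in UTC: 10:20-17:00 (subtract 7h to convert from UTC+7).
Imani in UTC: 10:30-16:10 (add 1h to convert from UTC-1).
Sam in UTC: 09:45-12:30, 12:35-17:00 (subtract 7h to convert from UTC+7).
Erik ∩ Wei: 07:40-08:15, 09:25-12:15, 12:35-16:10.
Erik ∩ Wei ∩ Beatriz: 09:25-12:15, 12:35-16:10.
Erik ∩ Wei ∩ Beatriz ∩ Dana: 10:25-12:15, 12:35-13:40, 13:55-16:10.
Erik ∩ Wei ∩ Beatriz ∩ Dana ∩ Teo: 10:25-12:15, 12:35-13:40, 13:55-16:10.
Erik ∩ Wei ∩ Beatriz ∩ Dana ∩ Teo ∩ Imani: 10:30-12:15, 12:35-13:40, 13:55-16:10.
Erik ∩ Wei ∩ Beatriz ∩ Dana ∩ Teo ∩ Imani ∩ Sam: 10:30-12:15, 12:35-13:40, 13:55-16:10.
So the common availability across everyone is 10:30-12:15, 12:35-13:40, 13:55-16:10.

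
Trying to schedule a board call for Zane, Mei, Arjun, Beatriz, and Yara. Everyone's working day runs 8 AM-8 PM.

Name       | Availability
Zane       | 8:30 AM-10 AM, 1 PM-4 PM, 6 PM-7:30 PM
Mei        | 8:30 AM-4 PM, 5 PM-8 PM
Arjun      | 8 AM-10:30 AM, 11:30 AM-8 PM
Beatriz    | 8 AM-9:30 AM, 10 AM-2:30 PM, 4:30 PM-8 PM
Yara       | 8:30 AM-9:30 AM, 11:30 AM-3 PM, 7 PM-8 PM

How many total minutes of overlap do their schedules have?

180

Zane ∩ Mei: 08:30-10:00, 13:00-16:00, 18:00-19:30.
Zane ∩ Mei ∩ Arjun: 08:30-10:00, 13:00-16:00, 18:00-19:30.
Zane ∩ Mei ∩ Arjun ∩ Beatriz: 08:30-09:30, 13:00-14:30, 18:00-19:30.
Zane ∩ Mei ∩ Arjun ∩ Beatriz ∩ Yara: 08:30-09:30, 13:00-14:30, 19:00-19:30.
Those are the intersection windows.
Summing the common windows: 60 + 90 + 30 = 180 minutes.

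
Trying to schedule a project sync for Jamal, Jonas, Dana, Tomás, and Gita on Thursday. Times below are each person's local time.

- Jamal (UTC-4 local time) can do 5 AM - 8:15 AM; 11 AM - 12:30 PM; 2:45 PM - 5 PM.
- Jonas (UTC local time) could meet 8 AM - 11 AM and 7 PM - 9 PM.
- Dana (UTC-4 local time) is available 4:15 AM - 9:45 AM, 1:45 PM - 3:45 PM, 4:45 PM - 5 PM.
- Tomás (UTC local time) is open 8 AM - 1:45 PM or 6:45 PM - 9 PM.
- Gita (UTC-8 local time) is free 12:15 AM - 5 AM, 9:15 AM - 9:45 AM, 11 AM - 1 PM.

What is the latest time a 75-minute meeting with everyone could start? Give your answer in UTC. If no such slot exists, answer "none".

09:45

Jamal in UTC: 09:00-12:15, 15:00-16:30, 18:45-21:00 (add 4h to convert from UTC-4).
Jonas in UTC: 08:00-11:00, 19:00-21:00.
Dana in UTC: 08:15-13:45, 17:45-19:45, 20:45-21:00 (add 4h to convert from UTC-4).
Tomás in UTC: 08:00-13:45, 18:45-21:00.
Gita in UTC: 08:15-13:00, 17:15-17:45, 19:00-21:00 (add 8h to convert from UTC-8).
Jamal ∩ Jonas: 09:00-11:00, 19:00-21:00.
Jamal ∩ Jonas ∩ Dana: 09:00-11:00, 19:00-19:45, 20:45-21:00.
Jamal ∩ Jonas ∩ Dana ∩ Tomás: 09:00-11:00, 19:00-19:45, 20:45-21:00.
Jamal ∩ Jonas ∩ Dana ∩ Tomás ∩ Gita: 09:00-11:00, 19:00-19:45, 20:45-21:00.
So the common availability across everyone is 09:00-11:00, 19:00-19:45, 20:45-21:00.
The last common window of at least 75 minutes is 09:00-11:00; a 75-minute meeting can start as late as 09:45 and still end by 11:00.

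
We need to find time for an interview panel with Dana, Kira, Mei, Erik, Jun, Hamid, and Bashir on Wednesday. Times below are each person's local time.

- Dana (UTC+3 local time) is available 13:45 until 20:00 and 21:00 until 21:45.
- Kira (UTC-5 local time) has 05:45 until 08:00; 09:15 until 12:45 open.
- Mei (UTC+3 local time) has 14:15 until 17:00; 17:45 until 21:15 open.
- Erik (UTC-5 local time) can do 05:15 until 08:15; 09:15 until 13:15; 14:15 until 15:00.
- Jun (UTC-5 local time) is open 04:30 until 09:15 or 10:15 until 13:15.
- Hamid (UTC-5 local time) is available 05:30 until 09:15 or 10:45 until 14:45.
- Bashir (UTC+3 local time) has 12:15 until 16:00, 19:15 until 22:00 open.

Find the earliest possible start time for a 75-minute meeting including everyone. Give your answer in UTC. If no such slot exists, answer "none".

11:15

Dana in UTC: 10:45-17:00, 18:00-18:45 (subtract 3h to convert from UTC+3).
Kira in UTC: 10:45-13:00, 14:15-17:45 (add 5h to convert from UTC-5).
Mei in UTC: 11:15-14:00, 14:45-18:15 (subtract 3h to convert from UTC+3).
Erik in UTC: 10:15-13:15, 14:15-18:15, 19:15-20:00 (add 5h to convert from UTC-5).
Jun in UTC: 09:30-14:15, 15:15-18:15 (add 5h to convert from UTC-5).
Hamid in UTC: 10:30-14:15, 15:45-19:45 (add 5h to convert from UTC-5).
Bashir in UTC: 09:15-13:00, 16:15-19:00 (subtract 3h to convert from UTC+3).
Dana ∩ Kira: 10:45-13:00, 14:15-17:00.
Dana ∩ Kira ∩ Mei: 11:15-13:00, 14:45-17:00.
Dana ∩ Kira ∩ Mei ∩ Erik: 11:15-13:00, 14:45-17:00.
Dana ∩ Kira ∩ Mei ∩ Erik ∩ Jun: 11:15-13:00, 15:15-17:00.
Dana ∩ Kira ∩ Mei ∩ Erik ∩ Jun ∩ Hamid: 11:15-13:00, 15:45-17:00.
Dana ∩ Kira ∩ Mei ∩ Erik ∩ Jun ∩ Hamid ∩ Bashir: 11:15-13:00, 16:15-17:00.
Those are the intersection windows.
The first common window of at least 75 minutes is 11:15-13:00, so the earliest start is 11:15.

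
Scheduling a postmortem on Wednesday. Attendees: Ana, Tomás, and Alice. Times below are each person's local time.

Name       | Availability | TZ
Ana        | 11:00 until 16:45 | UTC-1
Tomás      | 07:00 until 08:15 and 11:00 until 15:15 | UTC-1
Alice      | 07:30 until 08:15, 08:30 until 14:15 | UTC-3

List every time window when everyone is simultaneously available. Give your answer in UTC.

12:00-16:15

Ana in UTC: 12:00-17:45 (add 1h to convert from UTC-1).
Tomás in UTC: 08:00-09:15, 12:00-16:15 (add 1h to convert from UTC-1).
Alice in UTC: 10:30-11:15, 11:30-17:15 (add 3h to convert from UTC-3).
Ana ∩ Tomás: 12:00-16:15.
Ana ∩ Tomás ∩ Alice: 12:00-16:15.
So the common availability across everyone is 12:00-16:15.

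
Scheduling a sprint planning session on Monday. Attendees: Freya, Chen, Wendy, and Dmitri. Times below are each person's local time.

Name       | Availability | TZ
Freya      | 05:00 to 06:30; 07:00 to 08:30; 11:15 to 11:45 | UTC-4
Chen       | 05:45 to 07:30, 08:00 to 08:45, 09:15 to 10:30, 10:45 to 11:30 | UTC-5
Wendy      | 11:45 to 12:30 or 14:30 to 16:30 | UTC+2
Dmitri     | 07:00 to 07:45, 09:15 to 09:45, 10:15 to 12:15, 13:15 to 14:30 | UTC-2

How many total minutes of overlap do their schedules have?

Freya in UTC: 09:00-10:30, 11:00-12:30, 15:15-15:45 (add 4h to convert from UTC-4).
Chen in UTC: 10:45-12:30, 13:00-13:45, 14:15-15:30, 15:45-16:30 (add 5h to convert from UTC-5).
Wendy in UTC: 09:45-10:30, 12:30-14:30 (subtract 2h to convert from UTC+2).
Dmitri in UTC: 09:00-09:45, 11:15-11:45, 12:15-14:15, 15:15-16:30 (add 2h to convert from UTC-2).
Freya ∩ Chen: 11:00-12:30, 15:15-15:30.
Freya ∩ Chen ∩ Wendy: ∅.
Freya ∩ Chen ∩ Wendy ∩ Dmitri: ∅.
There is no time when everyone is free.
There is no common window, so the total is 0 minutes.

0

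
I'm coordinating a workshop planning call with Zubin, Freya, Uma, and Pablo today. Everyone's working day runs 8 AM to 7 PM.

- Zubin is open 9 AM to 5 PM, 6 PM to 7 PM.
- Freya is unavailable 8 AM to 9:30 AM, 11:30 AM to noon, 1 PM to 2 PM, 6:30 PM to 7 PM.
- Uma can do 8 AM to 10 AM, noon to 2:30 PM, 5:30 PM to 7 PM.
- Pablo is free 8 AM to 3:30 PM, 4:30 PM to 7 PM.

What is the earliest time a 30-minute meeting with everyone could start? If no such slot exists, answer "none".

09:30

Zubin free: 09:00-17:00, 18:00-19:00.
Freya free: 09:30-11:30, 12:00-13:00, 14:00-18:30 (invert busy blocks within the working day).
Uma free: 08:00-10:00, 12:00-14:30, 17:30-19:00.
Pablo free: 08:00-15:30, 16:30-19:00.
Zubin ∩ Freya: 09:30-11:30, 12:00-13:00, 14:00-17:00, 18:00-18:30.
Zubin ∩ Freya ∩ Uma: 09:30-10:00, 12:00-13:00, 14:00-14:30, 18:00-18:30.
Zubin ∩ Freya ∩ Uma ∩ Pablo: 09:30-10:00, 12:00-13:00, 14:00-14:30, 18:00-18:30.
The first common window of at least 30 minutes is 09:30-10:00, so the earliest start is 09:30.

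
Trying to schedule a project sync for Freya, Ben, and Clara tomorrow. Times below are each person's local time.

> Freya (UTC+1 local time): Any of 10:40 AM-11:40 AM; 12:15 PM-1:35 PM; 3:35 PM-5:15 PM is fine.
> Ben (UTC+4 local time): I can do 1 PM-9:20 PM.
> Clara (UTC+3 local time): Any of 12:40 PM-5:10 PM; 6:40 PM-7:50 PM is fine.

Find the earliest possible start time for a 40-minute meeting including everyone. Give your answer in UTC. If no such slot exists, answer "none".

Freya in UTC: 09:40-10:40, 11:15-12:35, 14:35-16:15 (subtract 1h to convert from UTC+1).
Ben in UTC: 09:00-17:20 (subtract 4h to convert from UTC+4).
Clara in UTC: 09:40-14:10, 15:40-16:50 (subtract 3h to convert from UTC+3).
Freya ∩ Ben: 09:40-10:40, 11:15-12:35, 14:35-16:15.
Freya ∩ Ben ∩ Clara: 09:40-10:40, 11:15-12:35, 15:40-16:15.
The first common window of at least 40 minutes is 09:40-10:40, so the earliest start is 09:40.

09:40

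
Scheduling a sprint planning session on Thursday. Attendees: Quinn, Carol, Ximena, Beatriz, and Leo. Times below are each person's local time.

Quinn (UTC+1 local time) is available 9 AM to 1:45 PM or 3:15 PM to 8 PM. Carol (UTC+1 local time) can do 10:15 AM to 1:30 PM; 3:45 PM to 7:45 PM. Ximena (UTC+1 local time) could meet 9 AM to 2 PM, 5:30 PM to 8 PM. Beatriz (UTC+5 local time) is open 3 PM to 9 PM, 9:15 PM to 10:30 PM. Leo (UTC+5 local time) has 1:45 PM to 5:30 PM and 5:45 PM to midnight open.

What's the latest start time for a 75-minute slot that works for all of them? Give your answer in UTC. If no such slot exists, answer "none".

Quinn in UTC: 08:00-12:45, 14:15-19:00 (subtract 1h to convert from UTC+1).
Carol in UTC: 09:15-12:30, 14:45-18:45 (subtract 1h to convert from UTC+1).
Ximena in UTC: 08:00-13:00, 16:30-19:00 (subtract 1h to convert from UTC+1).
Beatriz in UTC: 10:00-16:00, 16:15-17:30 (subtract 5h to convert from UTC+5).
Leo in UTC: 08:45-12:30, 12:45-19:00 (subtract 5h to convert from UTC+5).
Quinn ∩ Carol: 09:15-12:30, 14:45-18:45.
Quinn ∩ Carol ∩ Ximena: 09:15-12:30, 16:30-18:45.
Quinn ∩ Carol ∩ Ximena ∩ Beatriz: 10:00-12:30, 16:30-17:30.
Quinn ∩ Carol ∩ Ximena ∩ Beatriz ∩ Leo: 10:00-12:30, 16:30-17:30.
The last common window of at least 75 minutes is 10:00-12:30; a 75-minute meeting can start as late as 11:15 and still end by 12:30.

11:15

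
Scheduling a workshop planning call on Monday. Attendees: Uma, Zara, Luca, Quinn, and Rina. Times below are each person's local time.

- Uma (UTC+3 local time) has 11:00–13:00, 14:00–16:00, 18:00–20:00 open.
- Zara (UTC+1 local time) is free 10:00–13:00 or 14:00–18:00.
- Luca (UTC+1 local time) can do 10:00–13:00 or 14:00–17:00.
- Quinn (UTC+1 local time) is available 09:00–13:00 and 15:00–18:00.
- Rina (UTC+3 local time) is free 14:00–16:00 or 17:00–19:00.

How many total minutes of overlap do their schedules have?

120

Uma in UTC: 08:00-10:00, 11:00-13:00, 15:00-17:00 (subtract 3h to convert from UTC+3).
Zara in UTC: 09:00-12:00, 13:00-17:00 (subtract 1h to convert from UTC+1).
Luca in UTC: 09:00-12:00, 13:00-16:00 (subtract 1h to convert from UTC+1).
Quinn in UTC: 08:00-12:00, 14:00-17:00 (subtract 1h to convert from UTC+1).
Rina in UTC: 11:00-13:00, 14:00-16:00 (subtract 3h to convert from UTC+3).
Uma ∩ Zara: 09:00-10:00, 11:00-12:00, 15:00-17:00.
Uma ∩ Zara ∩ Luca: 09:00-10:00, 11:00-12:00, 15:00-16:00.
Uma ∩ Zara ∩ Luca ∩ Quinn: 09:00-10:00, 11:00-12:00, 15:00-16:00.
Uma ∩ Zara ∩ Luca ∩ Quinn ∩ Rina: 11:00-12:00, 15:00-16:00.
Summing the common windows: 60 + 60 = 120 minutes.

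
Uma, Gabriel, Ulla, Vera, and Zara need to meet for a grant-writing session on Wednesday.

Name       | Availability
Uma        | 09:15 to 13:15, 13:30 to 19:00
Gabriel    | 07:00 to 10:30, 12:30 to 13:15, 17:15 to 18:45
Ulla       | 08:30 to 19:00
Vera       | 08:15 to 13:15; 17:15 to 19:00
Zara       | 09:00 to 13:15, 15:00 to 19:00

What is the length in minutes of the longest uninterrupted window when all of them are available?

Uma ∩ Gabriel: 09:15-10:30, 12:30-13:15, 17:15-18:45.
Uma ∩ Gabriel ∩ Ulla: 09:15-10:30, 12:30-13:15, 17:15-18:45.
Uma ∩ Gabriel ∩ Ulla ∩ Vera: 09:15-10:30, 12:30-13:15, 17:15-18:45.
Uma ∩ Gabriel ∩ Ulla ∩ Vera ∩ Zara: 09:15-10:30, 12:30-13:15, 17:15-18:45.
Those are the intersection windows.
The longest is 17:15-18:45 at 90 minutes.

90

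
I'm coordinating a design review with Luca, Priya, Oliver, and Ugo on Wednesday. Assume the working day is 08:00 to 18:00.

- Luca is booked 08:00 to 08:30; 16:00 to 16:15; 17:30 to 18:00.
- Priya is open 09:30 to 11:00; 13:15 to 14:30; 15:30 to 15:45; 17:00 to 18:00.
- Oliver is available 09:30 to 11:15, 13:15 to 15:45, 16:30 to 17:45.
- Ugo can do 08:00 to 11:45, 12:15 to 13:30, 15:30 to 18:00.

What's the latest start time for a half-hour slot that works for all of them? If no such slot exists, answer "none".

Luca free: 08:30-16:00, 16:15-17:30 (invert busy blocks within the working day).
Priya free: 09:30-11:00, 13:15-14:30, 15:30-15:45, 17:00-18:00.
Oliver free: 09:30-11:15, 13:15-15:45, 16:30-17:45.
Ugo free: 08:00-11:45, 12:15-13:30, 15:30-18:00.
Luca ∩ Priya: 09:30-11:00, 13:15-14:30, 15:30-15:45, 17:00-17:30.
Luca ∩ Priya ∩ Oliver: 09:30-11:00, 13:15-14:30, 15:30-15:45, 17:00-17:30.
Luca ∩ Priya ∩ Oliver ∩ Ugo: 09:30-11:00, 13:15-13:30, 15:30-15:45, 17:00-17:30.
So the common availability across everyone is 09:30-11:00, 13:15-13:30, 15:30-15:45, 17:00-17:30.
The last common window of at least 30 minutes is 17:00-17:30; a 30-minute meeting can start as late as 17:00 and still end by 17:30.

17:00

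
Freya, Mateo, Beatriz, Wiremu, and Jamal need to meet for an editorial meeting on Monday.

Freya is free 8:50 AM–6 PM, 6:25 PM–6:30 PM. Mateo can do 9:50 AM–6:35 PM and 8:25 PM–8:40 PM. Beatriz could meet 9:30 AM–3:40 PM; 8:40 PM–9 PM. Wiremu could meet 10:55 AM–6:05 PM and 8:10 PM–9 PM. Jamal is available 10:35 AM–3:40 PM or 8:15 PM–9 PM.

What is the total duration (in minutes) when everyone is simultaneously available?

285

Freya ∩ Mateo: 09:50-18:00, 18:25-18:30.
Freya ∩ Mateo ∩ Beatriz: 09:50-15:40.
Freya ∩ Mateo ∩ Beatriz ∩ Wiremu: 10:55-15:40.
Freya ∩ Mateo ∩ Beatriz ∩ Wiremu ∩ Jamal: 10:55-15:40.
Those are the intersection windows.
That's a single block of 285 minutes.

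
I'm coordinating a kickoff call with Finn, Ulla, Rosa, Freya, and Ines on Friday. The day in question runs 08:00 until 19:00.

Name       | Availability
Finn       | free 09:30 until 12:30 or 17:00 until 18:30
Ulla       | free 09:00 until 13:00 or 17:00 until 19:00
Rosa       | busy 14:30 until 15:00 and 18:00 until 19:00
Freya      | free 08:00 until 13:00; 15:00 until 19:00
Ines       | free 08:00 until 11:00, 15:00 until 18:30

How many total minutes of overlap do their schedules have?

150

Finn free: 09:30-12:30, 17:00-18:30.
Ulla free: 09:00-13:00, 17:00-19:00.
Rosa free: 08:00-14:30, 15:00-18:00 (invert busy blocks within the working day).
Freya free: 08:00-13:00, 15:00-19:00.
Ines free: 08:00-11:00, 15:00-18:30.
Finn ∩ Ulla: 09:30-12:30, 17:00-18:30.
Finn ∩ Ulla ∩ Rosa: 09:30-12:30, 17:00-18:00.
Finn ∩ Ulla ∩ Rosa ∩ Freya: 09:30-12:30, 17:00-18:00.
Finn ∩ Ulla ∩ Rosa ∩ Freya ∩ Ines: 09:30-11:00, 17:00-18:00.
So the common availability across everyone is 09:30-11:00, 17:00-18:00.
Summing the common windows: 90 + 60 = 150 minutes.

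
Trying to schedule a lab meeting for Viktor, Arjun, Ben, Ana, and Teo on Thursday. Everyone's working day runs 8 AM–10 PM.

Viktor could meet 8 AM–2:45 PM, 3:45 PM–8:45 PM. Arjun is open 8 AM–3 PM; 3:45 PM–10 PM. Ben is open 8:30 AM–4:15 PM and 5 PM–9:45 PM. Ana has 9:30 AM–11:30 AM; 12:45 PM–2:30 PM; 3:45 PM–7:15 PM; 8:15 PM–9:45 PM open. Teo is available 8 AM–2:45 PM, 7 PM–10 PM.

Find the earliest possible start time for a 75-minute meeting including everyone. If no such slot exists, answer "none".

09:30

Viktor ∩ Arjun: 08:00-14:45, 15:45-20:45.
Viktor ∩ Arjun ∩ Ben: 08:30-14:45, 15:45-16:15, 17:00-20:45.
Viktor ∩ Arjun ∩ Ben ∩ Ana: 09:30-11:30, 12:45-14:30, 15:45-16:15, 17:00-19:15, 20:15-20:45.
Viktor ∩ Arjun ∩ Ben ∩ Ana ∩ Teo: 09:30-11:30, 12:45-14:30, 19:00-19:15, 20:15-20:45.
The first common window of at least 75 minutes is 09:30-11:30, so the earliest start is 09:30.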